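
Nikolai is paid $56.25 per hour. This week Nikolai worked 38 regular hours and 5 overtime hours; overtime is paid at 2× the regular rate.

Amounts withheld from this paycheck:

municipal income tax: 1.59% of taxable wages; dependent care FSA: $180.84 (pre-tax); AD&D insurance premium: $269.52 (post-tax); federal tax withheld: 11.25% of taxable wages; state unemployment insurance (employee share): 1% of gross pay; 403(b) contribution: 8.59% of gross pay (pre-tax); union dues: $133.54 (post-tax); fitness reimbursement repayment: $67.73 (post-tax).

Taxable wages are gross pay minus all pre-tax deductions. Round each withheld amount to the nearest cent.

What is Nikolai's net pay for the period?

Regular pay: 38 × $56.25 = $2,137.50
Overtime pay: 5 × $56.25 × 2 = $562.50
Gross pay = $2,137.50 + $562.50 = $2,700.00
403(b) contribution: $2,700.00 × 0.0859 = $231.93
Dependent care FSA: $180.84
Pre-tax total = $231.93 + $180.84 = $412.77
Taxable wages = $2,700.00 − $412.77 = $2,287.23
Municipal income tax: $2,287.23 × 0.0159 = $36.37
Federal tax withheld: $2,287.23 × 0.1125 = $257.31
State unemployment insurance (employee share): $2,700.00 × 0.01 = $27.00
AD&D insurance premium: $269.52
Union dues: $133.54
Fitness reimbursement repayment: $67.73
Total deductions = $231.93 + $180.84 + $36.37 + $257.31 + $27.00 + $269.52 + $133.54 + $67.73 = $1,204.24
Net pay = $2,700.00 − $1,204.24 = $1,495.76

$1,495.76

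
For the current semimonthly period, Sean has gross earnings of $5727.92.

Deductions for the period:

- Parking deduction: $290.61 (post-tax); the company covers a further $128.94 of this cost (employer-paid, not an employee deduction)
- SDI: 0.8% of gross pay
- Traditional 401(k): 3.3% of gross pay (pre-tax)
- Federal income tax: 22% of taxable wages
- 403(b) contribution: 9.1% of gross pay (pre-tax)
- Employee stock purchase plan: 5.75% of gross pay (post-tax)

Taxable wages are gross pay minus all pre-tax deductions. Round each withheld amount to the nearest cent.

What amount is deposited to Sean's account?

403(b) contribution: $5727.92 × 0.091 = $521.24
Traditional 401(k): $5727.92 × 0.033 = $189.02
Pre-tax total = $521.24 + $189.02 = $710.26
Taxable wages = $5727.92 − $710.26 = $5017.66
Federal income tax: $5017.66 × 0.22 = $1103.89
SDI: $5727.92 × 0.008 = $45.82
Employee stock purchase plan: $5727.92 × 0.0575 = $329.36
Parking deduction: $290.61
(Employer's $128.94 toward parking deduction is not withheld from the employee.)
Total deductions = $521.24 + $189.02 + $1103.89 + $45.82 + $329.36 + $290.61 = $2479.94
Net pay = $5727.92 − $2479.94 = $3247.98

$3247.98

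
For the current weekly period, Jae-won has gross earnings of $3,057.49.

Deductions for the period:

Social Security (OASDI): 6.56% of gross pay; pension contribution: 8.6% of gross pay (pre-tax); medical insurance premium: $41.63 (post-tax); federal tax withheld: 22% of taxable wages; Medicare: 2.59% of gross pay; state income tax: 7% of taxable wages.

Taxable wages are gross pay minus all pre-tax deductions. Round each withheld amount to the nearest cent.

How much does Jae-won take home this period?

$1,662.74

Pension contribution: $3,057.49 × 0.086 = $262.94
Taxable wages = $3,057.49 − $262.94 = $2,794.55
State income tax: $2,794.55 × 0.07 = $195.62
Federal tax withheld: $2,794.55 × 0.22 = $614.80
Social Security (OASDI): $3,057.49 × 0.0656 = $200.57
Medicare: $3,057.49 × 0.0259 = $79.19
Medical insurance premium: $41.63
Total deductions = $262.94 + $195.62 + $614.80 + $200.57 + $79.19 + $41.63 = $1,394.75
Net pay = $3,057.49 − $1,394.75 = $1,662.74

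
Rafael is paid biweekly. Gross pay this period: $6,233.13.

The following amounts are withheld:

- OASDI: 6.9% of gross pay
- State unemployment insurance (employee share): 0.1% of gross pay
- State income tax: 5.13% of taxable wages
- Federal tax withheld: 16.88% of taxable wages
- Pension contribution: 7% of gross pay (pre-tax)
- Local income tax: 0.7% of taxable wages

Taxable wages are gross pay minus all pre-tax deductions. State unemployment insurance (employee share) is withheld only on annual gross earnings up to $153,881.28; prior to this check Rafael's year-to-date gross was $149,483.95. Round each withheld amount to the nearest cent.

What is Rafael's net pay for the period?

Pension contribution: $6,233.13 × 0.07 = $436.32
Taxable wages = $6,233.13 − $436.32 = $5,796.81
Local income tax: $5,796.81 × 0.007 = $40.58
Federal tax withheld: $5,796.81 × 0.1688 = $978.50
State income tax: $5,796.81 × 0.0513 = $297.38
State unemployment insurance (employee share): only $153,881.28 − $149,483.95 = $4,397.33 of this check is subject → $4,397.33 × 0.001 = $4.40
OASDI: $6,233.13 × 0.069 = $430.09
Total deductions = $436.32 + $40.58 + $978.50 + $297.38 + $4.40 + $430.09 = $2,187.27
Net pay = $6,233.13 − $2,187.27 = $4,045.86

$4,045.86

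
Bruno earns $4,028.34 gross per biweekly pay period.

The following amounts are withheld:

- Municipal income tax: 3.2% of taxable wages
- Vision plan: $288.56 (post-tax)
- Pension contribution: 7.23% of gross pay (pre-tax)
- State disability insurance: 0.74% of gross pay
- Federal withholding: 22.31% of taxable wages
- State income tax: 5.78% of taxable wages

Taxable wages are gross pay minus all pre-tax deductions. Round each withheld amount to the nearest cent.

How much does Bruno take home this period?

Pension contribution: $4,028.34 × 0.0723 = $291.25
Taxable wages = $4,028.34 − $291.25 = $3,737.09
State income tax: $3,737.09 × 0.0578 = $216.00
Municipal income tax: $3,737.09 × 0.032 = $119.59
Federal withholding: $3,737.09 × 0.2231 = $833.74
State disability insurance: $4,028.34 × 0.0074 = $29.81
Vision plan: $288.56
Total deductions = $291.25 + $216.00 + $119.59 + $833.74 + $29.81 + $288.56 = $1,778.95
Net pay = $4,028.34 − $1,778.95 = $2,249.39

$2,249.39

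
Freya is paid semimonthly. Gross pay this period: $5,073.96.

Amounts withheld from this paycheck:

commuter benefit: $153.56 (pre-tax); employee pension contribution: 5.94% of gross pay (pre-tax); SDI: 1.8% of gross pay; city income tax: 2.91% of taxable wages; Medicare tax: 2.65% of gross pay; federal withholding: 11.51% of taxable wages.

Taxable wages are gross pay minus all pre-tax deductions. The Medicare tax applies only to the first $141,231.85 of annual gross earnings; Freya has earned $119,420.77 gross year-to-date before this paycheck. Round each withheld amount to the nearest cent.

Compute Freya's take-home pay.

Employee pension contribution: $5,073.96 × 0.0594 = $301.39
Commuter benefit: $153.56
Pre-tax total = $301.39 + $153.56 = $454.95
Taxable wages = $5,073.96 − $454.95 = $4,619.01
City income tax: $4,619.01 × 0.0291 = $134.41
Federal withholding: $4,619.01 × 0.1151 = $531.65
SDI: $5,073.96 × 0.018 = $91.33
Medicare tax: cap not yet reached, full $5,073.96 is subject → $5,073.96 × 0.0265 = $134.46
Total deductions = $301.39 + $153.56 + $134.41 + $531.65 + $91.33 + $134.46 = $1,346.80
Net pay = $5,073.96 − $1,346.80 = $3,727.16

$3,727.16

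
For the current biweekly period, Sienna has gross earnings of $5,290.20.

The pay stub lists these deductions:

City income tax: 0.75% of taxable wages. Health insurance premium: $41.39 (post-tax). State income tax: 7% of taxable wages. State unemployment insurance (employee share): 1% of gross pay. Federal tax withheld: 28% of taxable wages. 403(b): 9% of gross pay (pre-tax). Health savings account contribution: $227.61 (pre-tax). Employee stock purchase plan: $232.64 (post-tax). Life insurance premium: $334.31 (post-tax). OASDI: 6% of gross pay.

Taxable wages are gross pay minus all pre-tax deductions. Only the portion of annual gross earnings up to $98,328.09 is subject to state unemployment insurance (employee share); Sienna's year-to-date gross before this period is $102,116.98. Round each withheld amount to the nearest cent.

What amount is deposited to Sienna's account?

$2,021.06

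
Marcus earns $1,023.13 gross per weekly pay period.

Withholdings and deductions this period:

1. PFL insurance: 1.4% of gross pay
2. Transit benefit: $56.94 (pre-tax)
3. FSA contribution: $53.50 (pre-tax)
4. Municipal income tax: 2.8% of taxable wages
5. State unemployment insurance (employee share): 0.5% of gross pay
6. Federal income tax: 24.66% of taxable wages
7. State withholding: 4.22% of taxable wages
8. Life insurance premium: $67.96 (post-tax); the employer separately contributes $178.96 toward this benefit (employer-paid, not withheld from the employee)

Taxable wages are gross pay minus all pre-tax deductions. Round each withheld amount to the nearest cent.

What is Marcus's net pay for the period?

$536.14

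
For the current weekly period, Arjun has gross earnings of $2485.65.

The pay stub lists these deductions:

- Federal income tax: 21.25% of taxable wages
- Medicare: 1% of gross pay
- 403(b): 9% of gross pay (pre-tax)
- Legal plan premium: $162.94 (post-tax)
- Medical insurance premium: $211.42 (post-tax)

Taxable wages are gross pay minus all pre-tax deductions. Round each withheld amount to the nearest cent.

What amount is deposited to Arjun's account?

403(b): $2485.65 × 0.09 = $223.71
Taxable wages = $2485.65 − $223.71 = $2261.94
Federal income tax: $2261.94 × 0.2125 = $480.66
Medicare: $2485.65 × 0.01 = $24.86
Medical insurance premium: $211.42
Legal plan premium: $162.94
Total deductions = $223.71 + $480.66 + $24.86 + $211.42 + $162.94 = $1103.59
Net pay = $2485.65 − $1103.59 = $1382.06

$1382.06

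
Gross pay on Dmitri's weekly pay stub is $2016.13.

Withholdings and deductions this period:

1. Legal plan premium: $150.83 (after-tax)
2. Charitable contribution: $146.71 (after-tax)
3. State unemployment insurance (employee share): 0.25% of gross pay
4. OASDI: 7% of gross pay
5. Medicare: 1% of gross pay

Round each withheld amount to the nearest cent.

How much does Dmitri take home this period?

$1552.26

Medicare: $2016.13 × 0.01 = $20.16
OASDI: $2016.13 × 0.07 = $141.13
State unemployment insurance (employee share): $2016.13 × 0.0025 = $5.04
Legal plan premium: $150.83
Charitable contribution: $146.71
Total deductions = $20.16 + $141.13 + $5.04 + $150.83 + $146.71 = $463.87
Net pay = $2016.13 − $463.87 = $1552.26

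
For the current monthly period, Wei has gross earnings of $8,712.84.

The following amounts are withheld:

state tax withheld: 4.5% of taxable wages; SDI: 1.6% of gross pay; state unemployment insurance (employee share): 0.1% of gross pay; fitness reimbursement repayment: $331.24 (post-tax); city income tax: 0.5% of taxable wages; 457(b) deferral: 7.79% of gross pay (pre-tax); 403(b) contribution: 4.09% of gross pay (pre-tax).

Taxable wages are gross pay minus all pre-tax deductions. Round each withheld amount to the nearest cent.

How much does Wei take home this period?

457(b) deferral: $8,712.84 × 0.0779 = $678.73
403(b) contribution: $8,712.84 × 0.0409 = $356.36
Pre-tax total = $678.73 + $356.36 = $1,035.09
Taxable wages = $8,712.84 − $1,035.09 = $7,677.75
State tax withheld: $7,677.75 × 0.045 = $345.50
City income tax: $7,677.75 × 0.005 = $38.39
State unemployment insurance (employee share): $8,712.84 × 0.001 = $8.71
SDI: $8,712.84 × 0.016 = $139.41
Fitness reimbursement repayment: $331.24
Total deductions = $678.73 + $356.36 + $345.50 + $38.39 + $8.71 + $139.41 + $331.24 = $1,898.34
Net pay = $8,712.84 − $1,898.34 = $6,814.50

$6,814.50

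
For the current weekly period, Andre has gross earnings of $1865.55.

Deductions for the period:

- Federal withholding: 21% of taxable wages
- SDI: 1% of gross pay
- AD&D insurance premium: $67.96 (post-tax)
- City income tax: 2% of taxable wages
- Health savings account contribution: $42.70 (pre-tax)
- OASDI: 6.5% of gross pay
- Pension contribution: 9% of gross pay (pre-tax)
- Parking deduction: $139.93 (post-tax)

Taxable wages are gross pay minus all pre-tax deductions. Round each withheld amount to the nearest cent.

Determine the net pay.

$926.50

Pension contribution: $1865.55 × 0.09 = $167.90
Health savings account contribution: $42.70
Pre-tax total = $167.90 + $42.70 = $210.60
Taxable wages = $1865.55 − $210.60 = $1654.95
City income tax: $1654.95 × 0.02 = $33.10
Federal withholding: $1654.95 × 0.21 = $347.54
OASDI: $1865.55 × 0.065 = $121.26
SDI: $1865.55 × 0.01 = $18.66
AD&D insurance premium: $67.96
Parking deduction: $139.93
Total deductions = $167.90 + $42.70 + $33.10 + $347.54 + $121.26 + $18.66 + $67.96 + $139.93 = $939.05
Net pay = $1865.55 − $939.05 = $926.50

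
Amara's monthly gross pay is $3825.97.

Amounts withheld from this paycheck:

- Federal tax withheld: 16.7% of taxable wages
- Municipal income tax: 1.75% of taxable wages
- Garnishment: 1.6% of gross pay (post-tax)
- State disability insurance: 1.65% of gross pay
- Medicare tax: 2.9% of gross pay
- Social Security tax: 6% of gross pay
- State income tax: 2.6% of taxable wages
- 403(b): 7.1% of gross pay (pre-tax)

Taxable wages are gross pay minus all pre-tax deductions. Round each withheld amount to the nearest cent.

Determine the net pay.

403(b): $3825.97 × 0.071 = $271.64
Taxable wages = $3825.97 − $271.64 = $3554.33
State income tax: $3554.33 × 0.026 = $92.41
Municipal income tax: $3554.33 × 0.0175 = $62.20
Federal tax withheld: $3554.33 × 0.167 = $593.57
Medicare tax: $3825.97 × 0.029 = $110.95
Social Security tax: $3825.97 × 0.06 = $229.56
State disability insurance: $3825.97 × 0.0165 = $63.13
Garnishment: $3825.97 × 0.016 = $61.22
Total deductions = $271.64 + $92.41 + $62.20 + $593.57 + $110.95 + $229.56 + $63.13 + $61.22 = $1484.68
Net pay = $3825.97 − $1484.68 = $2341.29

$2341.29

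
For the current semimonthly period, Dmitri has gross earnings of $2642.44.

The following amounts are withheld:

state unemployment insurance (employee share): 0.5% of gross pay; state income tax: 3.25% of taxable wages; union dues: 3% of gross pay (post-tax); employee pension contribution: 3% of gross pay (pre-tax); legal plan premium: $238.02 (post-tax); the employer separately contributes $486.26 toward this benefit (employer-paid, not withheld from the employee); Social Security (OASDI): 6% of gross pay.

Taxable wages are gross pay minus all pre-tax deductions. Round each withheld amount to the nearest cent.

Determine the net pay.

Employee pension contribution: $2642.44 × 0.03 = $79.27
Taxable wages = $2642.44 − $79.27 = $2563.17
State income tax: $2563.17 × 0.0325 = $83.30
State unemployment insurance (employee share): $2642.44 × 0.005 = $13.21
Social Security (OASDI): $2642.44 × 0.06 = $158.55
Union dues: $2642.44 × 0.03 = $79.27
Legal plan premium: $238.02
(Employer's $486.26 toward legal plan premium is not withheld from the employee.)
Total deductions = $79.27 + $83.30 + $13.21 + $158.55 + $79.27 + $238.02 = $651.62
Net pay = $2642.44 − $651.62 = $1990.82

$1990.82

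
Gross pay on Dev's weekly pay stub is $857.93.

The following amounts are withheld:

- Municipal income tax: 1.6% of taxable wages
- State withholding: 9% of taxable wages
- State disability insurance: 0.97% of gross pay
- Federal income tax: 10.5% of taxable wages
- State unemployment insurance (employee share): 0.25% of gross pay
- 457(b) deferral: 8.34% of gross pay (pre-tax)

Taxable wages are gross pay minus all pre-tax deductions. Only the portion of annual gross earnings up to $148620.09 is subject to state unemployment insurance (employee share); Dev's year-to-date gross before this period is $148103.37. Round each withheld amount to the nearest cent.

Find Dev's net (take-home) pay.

$610.85

457(b) deferral: $857.93 × 0.0834 = $71.55
Taxable wages = $857.93 − $71.55 = $786.38
Federal income tax: $786.38 × 0.105 = $82.57
Municipal income tax: $786.38 × 0.016 = $12.58
State withholding: $786.38 × 0.09 = $70.77
State disability insurance: $857.93 × 0.0097 = $8.32
State unemployment insurance (employee share): only $148620.09 − $148103.37 = $516.72 of this check is subject → $516.72 × 0.0025 = $1.29
Total deductions = $71.55 + $82.57 + $12.58 + $70.77 + $8.32 + $1.29 = $247.08
Net pay = $857.93 − $247.08 = $610.85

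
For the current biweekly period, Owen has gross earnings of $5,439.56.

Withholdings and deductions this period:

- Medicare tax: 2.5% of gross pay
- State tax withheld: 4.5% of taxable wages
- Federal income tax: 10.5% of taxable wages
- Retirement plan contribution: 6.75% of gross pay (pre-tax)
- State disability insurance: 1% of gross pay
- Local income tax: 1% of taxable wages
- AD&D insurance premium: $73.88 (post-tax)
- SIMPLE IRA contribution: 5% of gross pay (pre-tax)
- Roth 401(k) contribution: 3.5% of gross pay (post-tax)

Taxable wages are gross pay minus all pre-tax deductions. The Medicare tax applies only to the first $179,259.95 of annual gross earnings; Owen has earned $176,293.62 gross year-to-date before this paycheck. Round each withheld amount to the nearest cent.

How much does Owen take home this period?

$3,639.53

Retirement plan contribution: $5,439.56 × 0.0675 = $367.17
SIMPLE IRA contribution: $5,439.56 × 0.05 = $271.98
Pre-tax total = $367.17 + $271.98 = $639.15
Taxable wages = $5,439.56 − $639.15 = $4,800.41
Local income tax: $4,800.41 × 0.01 = $48.00
State tax withheld: $4,800.41 × 0.045 = $216.02
Federal income tax: $4,800.41 × 0.105 = $504.04
State disability insurance: $5,439.56 × 0.01 = $54.40
Medicare tax: only $179,259.95 − $176,293.62 = $2,966.33 of this check is subject → $2,966.33 × 0.025 = $74.16
Roth 401(k) contribution: $5,439.56 × 0.035 = $190.38
AD&D insurance premium: $73.88
Total deductions = $367.17 + $271.98 + $48.00 + $216.02 + $504.04 + $54.40 + $74.16 + $190.38 + $73.88 = $1,800.03
Net pay = $5,439.56 − $1,800.03 = $3,639.53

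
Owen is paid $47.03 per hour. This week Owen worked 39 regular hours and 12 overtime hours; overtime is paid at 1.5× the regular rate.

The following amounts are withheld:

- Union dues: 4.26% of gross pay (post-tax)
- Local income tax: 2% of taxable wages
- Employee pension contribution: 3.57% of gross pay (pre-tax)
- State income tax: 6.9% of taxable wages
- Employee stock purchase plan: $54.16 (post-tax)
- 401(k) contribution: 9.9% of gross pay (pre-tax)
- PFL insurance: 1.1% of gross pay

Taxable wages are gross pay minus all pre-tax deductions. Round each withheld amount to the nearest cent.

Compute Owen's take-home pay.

Regular pay: 39 × $47.03 = $1834.17
Overtime pay: 12 × $47.03 × 1.5 = $846.54
Gross pay = $1834.17 + $846.54 = $2680.71
Employee pension contribution: $2680.71 × 0.0357 = $95.70
401(k) contribution: $2680.71 × 0.099 = $265.39
Pre-tax total = $95.70 + $265.39 = $361.09
Taxable wages = $2680.71 − $361.09 = $2319.62
State income tax: $2319.62 × 0.069 = $160.05
Local income tax: $2319.62 × 0.02 = $46.39
PFL insurance: $2680.71 × 0.011 = $29.49
Employee stock purchase plan: $54.16
Union dues: $2680.71 × 0.0426 = $114.20
Total deductions = $95.70 + $265.39 + $160.05 + $46.39 + $29.49 + $54.16 + $114.20 = $765.38
Net pay = $2680.71 − $765.38 = $1915.33

$1915.33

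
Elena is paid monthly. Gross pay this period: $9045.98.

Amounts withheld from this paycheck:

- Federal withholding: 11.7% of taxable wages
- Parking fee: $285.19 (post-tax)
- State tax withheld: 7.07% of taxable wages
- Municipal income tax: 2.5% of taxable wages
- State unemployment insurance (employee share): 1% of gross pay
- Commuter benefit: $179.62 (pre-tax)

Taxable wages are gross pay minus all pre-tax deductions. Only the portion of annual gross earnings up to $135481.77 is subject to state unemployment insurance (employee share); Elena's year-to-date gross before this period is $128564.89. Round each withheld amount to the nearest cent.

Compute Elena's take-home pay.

$6626.13

Commuter benefit: $179.62
Taxable wages = $9045.98 − $179.62 = $8866.36
Municipal income tax: $8866.36 × 0.025 = $221.66
Federal withholding: $8866.36 × 0.117 = $1037.36
State tax withheld: $8866.36 × 0.0707 = $626.85
State unemployment insurance (employee share): only $135481.77 − $128564.89 = $6916.88 of this check is subject → $6916.88 × 0.01 = $69.17
Parking fee: $285.19
Total deductions = $179.62 + $221.66 + $1037.36 + $626.85 + $69.17 + $285.19 = $2419.85
Net pay = $9045.98 − $2419.85 = $6626.13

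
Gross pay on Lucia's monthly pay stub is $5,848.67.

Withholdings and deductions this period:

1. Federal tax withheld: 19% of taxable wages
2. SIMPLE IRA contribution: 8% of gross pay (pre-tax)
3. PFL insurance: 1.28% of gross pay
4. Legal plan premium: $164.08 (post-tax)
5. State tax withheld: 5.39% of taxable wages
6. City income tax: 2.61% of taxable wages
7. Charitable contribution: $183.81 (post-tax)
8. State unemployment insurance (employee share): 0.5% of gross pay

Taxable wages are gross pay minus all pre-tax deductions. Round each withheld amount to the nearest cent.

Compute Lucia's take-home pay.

SIMPLE IRA contribution: $5,848.67 × 0.08 = $467.89
Taxable wages = $5,848.67 − $467.89 = $5,380.78
City income tax: $5,380.78 × 0.0261 = $140.44
State tax withheld: $5,380.78 × 0.0539 = $290.02
Federal tax withheld: $5,380.78 × 0.19 = $1,022.35
State unemployment insurance (employee share): $5,848.67 × 0.005 = $29.24
PFL insurance: $5,848.67 × 0.0128 = $74.86
Charitable contribution: $183.81
Legal plan premium: $164.08
Total deductions = $467.89 + $140.44 + $290.02 + $1,022.35 + $29.24 + $74.86 + $183.81 + $164.08 = $2,372.69
Net pay = $5,848.67 − $2,372.69 = $3,475.98

$3,475.98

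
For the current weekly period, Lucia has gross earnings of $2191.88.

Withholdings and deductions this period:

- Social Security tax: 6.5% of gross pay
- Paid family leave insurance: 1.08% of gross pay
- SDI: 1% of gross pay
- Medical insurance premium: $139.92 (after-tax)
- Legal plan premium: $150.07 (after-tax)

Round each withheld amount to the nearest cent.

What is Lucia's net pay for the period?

Social Security tax: $2191.88 × 0.065 = $142.47
SDI: $2191.88 × 0.01 = $21.92
Paid family leave insurance: $2191.88 × 0.0108 = $23.67
Medical insurance premium: $139.92
Legal plan premium: $150.07
Total deductions = $142.47 + $21.92 + $23.67 + $139.92 + $150.07 = $478.05
Net pay = $2191.88 − $478.05 = $1713.83

$1713.83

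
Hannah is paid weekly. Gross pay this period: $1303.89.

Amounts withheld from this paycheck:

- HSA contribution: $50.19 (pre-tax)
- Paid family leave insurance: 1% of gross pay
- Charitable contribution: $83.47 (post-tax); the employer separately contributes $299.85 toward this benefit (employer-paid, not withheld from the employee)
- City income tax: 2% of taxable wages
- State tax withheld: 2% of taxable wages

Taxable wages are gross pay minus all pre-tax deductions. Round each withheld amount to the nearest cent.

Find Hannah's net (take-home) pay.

$1107.05

HSA contribution: $50.19
Taxable wages = $1303.89 − $50.19 = $1253.70
State tax withheld: $1253.70 × 0.02 = $25.07
City income tax: $1253.70 × 0.02 = $25.07
Paid family leave insurance: $1303.89 × 0.01 = $13.04
Charitable contribution: $83.47
(Employer's $299.85 toward charitable contribution is not withheld from the employee.)
Total deductions = $50.19 + $25.07 + $25.07 + $13.04 + $83.47 = $196.84
Net pay = $1303.89 − $196.84 = $1107.05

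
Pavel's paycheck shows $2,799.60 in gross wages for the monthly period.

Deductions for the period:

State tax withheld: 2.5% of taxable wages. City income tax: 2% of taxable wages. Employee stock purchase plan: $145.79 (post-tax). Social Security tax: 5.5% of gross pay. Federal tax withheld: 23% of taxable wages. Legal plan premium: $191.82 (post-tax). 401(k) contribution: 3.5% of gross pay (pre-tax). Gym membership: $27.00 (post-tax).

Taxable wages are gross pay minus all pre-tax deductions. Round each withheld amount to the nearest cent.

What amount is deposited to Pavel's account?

$1,440.08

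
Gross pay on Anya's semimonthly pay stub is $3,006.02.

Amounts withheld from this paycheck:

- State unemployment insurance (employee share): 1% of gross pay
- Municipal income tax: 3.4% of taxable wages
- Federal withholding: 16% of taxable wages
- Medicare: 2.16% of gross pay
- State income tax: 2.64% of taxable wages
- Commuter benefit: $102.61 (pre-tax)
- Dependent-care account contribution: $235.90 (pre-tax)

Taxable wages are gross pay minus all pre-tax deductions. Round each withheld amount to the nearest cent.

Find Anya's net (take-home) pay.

$1,984.60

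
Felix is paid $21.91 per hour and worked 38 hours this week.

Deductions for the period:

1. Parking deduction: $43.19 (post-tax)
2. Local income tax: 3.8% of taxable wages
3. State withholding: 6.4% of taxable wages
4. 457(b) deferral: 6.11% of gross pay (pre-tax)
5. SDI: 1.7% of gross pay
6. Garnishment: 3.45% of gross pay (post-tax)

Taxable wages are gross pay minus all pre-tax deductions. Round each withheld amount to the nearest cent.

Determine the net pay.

Gross pay: 38 × $21.91 = $832.58
457(b) deferral: $832.58 × 0.0611 = $50.87
Taxable wages = $832.58 − $50.87 = $781.71
Local income tax: $781.71 × 0.038 = $29.70
State withholding: $781.71 × 0.064 = $50.03
SDI: $832.58 × 0.017 = $14.15
Garnishment: $832.58 × 0.0345 = $28.72
Parking deduction: $43.19
Total deductions = $50.87 + $29.70 + $50.03 + $14.15 + $28.72 + $43.19 = $216.66
Net pay = $832.58 − $216.66 = $615.92

$615.92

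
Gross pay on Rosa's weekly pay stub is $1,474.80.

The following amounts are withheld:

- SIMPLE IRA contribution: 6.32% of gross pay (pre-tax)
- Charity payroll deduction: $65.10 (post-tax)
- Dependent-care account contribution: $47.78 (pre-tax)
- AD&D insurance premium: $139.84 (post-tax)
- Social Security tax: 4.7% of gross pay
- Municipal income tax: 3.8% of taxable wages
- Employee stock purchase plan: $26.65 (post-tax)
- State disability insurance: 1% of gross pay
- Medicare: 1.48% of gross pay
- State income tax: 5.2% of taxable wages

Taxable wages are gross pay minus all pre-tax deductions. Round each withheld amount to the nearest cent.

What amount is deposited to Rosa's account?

Dependent-care account contribution: $47.78
SIMPLE IRA contribution: $1,474.80 × 0.0632 = $93.21
Pre-tax total = $47.78 + $93.21 = $140.99
Taxable wages = $1,474.80 − $140.99 = $1,333.81
Municipal income tax: $1,333.81 × 0.038 = $50.68
State income tax: $1,333.81 × 0.052 = $69.36
Medicare: $1,474.80 × 0.0148 = $21.83
Social Security tax: $1,474.80 × 0.047 = $69.32
State disability insurance: $1,474.80 × 0.01 = $14.75
Charity payroll deduction: $65.10
AD&D insurance premium: $139.84
Employee stock purchase plan: $26.65
Total deductions = $47.78 + $93.21 + $50.68 + $69.36 + $21.83 + $69.32 + $14.75 + $65.10 + $139.84 + $26.65 = $598.52
Net pay = $1,474.80 − $598.52 = $876.28

$876.28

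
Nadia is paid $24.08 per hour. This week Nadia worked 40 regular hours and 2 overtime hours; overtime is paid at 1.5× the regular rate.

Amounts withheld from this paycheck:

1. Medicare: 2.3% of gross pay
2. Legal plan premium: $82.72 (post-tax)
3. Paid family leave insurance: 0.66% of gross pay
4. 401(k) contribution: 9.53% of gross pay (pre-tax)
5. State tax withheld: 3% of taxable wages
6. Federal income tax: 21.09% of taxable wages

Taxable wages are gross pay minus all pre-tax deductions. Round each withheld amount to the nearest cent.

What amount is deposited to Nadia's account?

$597.73

Regular pay: 40 × $24.08 = $963.20
Overtime pay: 2 × $24.08 × 1.5 = $72.24
Gross pay = $963.20 + $72.24 = $1035.44
401(k) contribution: $1035.44 × 0.0953 = $98.68
Taxable wages = $1035.44 − $98.68 = $936.76
Federal income tax: $936.76 × 0.2109 = $197.56
State tax withheld: $936.76 × 0.03 = $28.10
Paid family leave insurance: $1035.44 × 0.0066 = $6.83
Medicare: $1035.44 × 0.023 = $23.82
Legal plan premium: $82.72
Total deductions = $98.68 + $197.56 + $28.10 + $6.83 + $23.82 + $82.72 = $437.71
Net pay = $1035.44 − $437.71 = $597.73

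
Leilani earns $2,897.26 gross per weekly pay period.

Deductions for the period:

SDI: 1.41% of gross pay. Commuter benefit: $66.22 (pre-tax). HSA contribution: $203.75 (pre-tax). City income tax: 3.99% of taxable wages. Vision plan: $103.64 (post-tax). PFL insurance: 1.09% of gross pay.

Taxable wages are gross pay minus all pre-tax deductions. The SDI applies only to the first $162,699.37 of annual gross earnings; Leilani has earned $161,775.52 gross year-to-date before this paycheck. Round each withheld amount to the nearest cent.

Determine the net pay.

HSA contribution: $203.75
Commuter benefit: $66.22
Pre-tax total = $203.75 + $66.22 = $269.97
Taxable wages = $2,897.26 − $269.97 = $2,627.29
City income tax: $2,627.29 × 0.0399 = $104.83
SDI: only $162,699.37 − $161,775.52 = $923.85 of this check is subject → $923.85 × 0.0141 = $13.03
PFL insurance: $2,897.26 × 0.0109 = $31.58
Vision plan: $103.64
Total deductions = $203.75 + $66.22 + $104.83 + $13.03 + $31.58 + $103.64 = $523.05
Net pay = $2,897.26 − $523.05 = $2,374.21

$2,374.21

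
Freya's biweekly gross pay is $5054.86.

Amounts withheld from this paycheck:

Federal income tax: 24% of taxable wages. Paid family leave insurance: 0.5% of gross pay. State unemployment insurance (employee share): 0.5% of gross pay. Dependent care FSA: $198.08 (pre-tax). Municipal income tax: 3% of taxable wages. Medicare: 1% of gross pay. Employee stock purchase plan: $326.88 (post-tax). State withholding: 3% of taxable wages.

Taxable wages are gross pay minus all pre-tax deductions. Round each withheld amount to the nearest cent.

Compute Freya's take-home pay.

Dependent care FSA: $198.08
Taxable wages = $5054.86 − $198.08 = $4856.78
State withholding: $4856.78 × 0.03 = $145.70
Municipal income tax: $4856.78 × 0.03 = $145.70
Federal income tax: $4856.78 × 0.24 = $1165.63
State unemployment insurance (employee share): $5054.86 × 0.005 = $25.27
Medicare: $5054.86 × 0.01 = $50.55
Paid family leave insurance: $5054.86 × 0.005 = $25.27
Employee stock purchase plan: $326.88
Total deductions = $198.08 + $145.70 + $145.70 + $1165.63 + $25.27 + $50.55 + $25.27 + $326.88 = $2083.08
Net pay = $5054.86 − $2083.08 = $2971.78

$2971.78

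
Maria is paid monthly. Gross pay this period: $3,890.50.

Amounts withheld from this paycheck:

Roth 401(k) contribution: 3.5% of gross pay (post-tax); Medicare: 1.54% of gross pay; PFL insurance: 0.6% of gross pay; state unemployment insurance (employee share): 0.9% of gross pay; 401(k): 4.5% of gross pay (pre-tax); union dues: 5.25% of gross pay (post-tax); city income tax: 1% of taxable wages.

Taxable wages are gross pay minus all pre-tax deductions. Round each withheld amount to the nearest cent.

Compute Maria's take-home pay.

$3,219.60

401(k): $3,890.50 × 0.045 = $175.07
Taxable wages = $3,890.50 − $175.07 = $3,715.43
City income tax: $3,715.43 × 0.01 = $37.15
PFL insurance: $3,890.50 × 0.006 = $23.34
Medicare: $3,890.50 × 0.0154 = $59.91
State unemployment insurance (employee share): $3,890.50 × 0.009 = $35.01
Union dues: $3,890.50 × 0.0525 = $204.25
Roth 401(k) contribution: $3,890.50 × 0.035 = $136.17
Total deductions = $175.07 + $37.15 + $23.34 + $59.91 + $35.01 + $204.25 + $136.17 = $670.90
Net pay = $3,890.50 − $670.90 = $3,219.60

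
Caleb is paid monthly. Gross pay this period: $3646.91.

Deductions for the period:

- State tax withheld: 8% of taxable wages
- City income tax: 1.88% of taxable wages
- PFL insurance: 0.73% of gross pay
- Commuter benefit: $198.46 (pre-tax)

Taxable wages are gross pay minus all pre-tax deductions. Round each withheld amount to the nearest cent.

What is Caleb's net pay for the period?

Commuter benefit: $198.46
Taxable wages = $3646.91 − $198.46 = $3448.45
State tax withheld: $3448.45 × 0.08 = $275.88
City income tax: $3448.45 × 0.0188 = $64.83
PFL insurance: $3646.91 × 0.0073 = $26.62
Total deductions = $198.46 + $275.88 + $64.83 + $26.62 = $565.79
Net pay = $3646.91 − $565.79 = $3081.12

$3081.12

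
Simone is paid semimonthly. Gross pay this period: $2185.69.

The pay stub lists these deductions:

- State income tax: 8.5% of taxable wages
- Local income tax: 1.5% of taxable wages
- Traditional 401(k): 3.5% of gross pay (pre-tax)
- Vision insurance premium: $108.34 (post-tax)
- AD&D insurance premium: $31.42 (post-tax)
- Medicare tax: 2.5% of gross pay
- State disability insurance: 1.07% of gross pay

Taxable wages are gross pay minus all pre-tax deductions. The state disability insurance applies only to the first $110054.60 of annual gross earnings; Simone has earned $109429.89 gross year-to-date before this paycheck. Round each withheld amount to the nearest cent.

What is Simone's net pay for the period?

$1697.19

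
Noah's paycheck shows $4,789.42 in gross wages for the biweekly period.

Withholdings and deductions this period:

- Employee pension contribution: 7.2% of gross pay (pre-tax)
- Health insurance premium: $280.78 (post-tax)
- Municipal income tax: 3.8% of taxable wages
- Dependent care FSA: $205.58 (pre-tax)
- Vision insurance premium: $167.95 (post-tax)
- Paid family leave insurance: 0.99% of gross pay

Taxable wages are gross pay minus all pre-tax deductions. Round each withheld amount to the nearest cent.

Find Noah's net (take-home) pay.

$3,581.77

Employee pension contribution: $4,789.42 × 0.072 = $344.84
Dependent care FSA: $205.58
Pre-tax total = $344.84 + $205.58 = $550.42
Taxable wages = $4,789.42 − $550.42 = $4,239.00
Municipal income tax: $4,239.00 × 0.038 = $161.08
Paid family leave insurance: $4,789.42 × 0.0099 = $47.42
Vision insurance premium: $167.95
Health insurance premium: $280.78
Total deductions = $344.84 + $205.58 + $161.08 + $47.42 + $167.95 + $280.78 = $1,207.65
Net pay = $4,789.42 − $1,207.65 = $3,581.77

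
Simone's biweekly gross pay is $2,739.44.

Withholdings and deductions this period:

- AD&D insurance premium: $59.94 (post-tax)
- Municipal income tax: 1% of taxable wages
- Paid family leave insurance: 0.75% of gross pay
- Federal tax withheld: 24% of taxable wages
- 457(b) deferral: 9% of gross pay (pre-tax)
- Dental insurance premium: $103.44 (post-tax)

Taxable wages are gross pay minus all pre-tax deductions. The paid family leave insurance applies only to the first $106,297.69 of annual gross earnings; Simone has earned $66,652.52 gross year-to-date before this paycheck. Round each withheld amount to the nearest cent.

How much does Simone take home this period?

$1,685.74

457(b) deferral: $2,739.44 × 0.09 = $246.55
Taxable wages = $2,739.44 − $246.55 = $2,492.89
Federal tax withheld: $2,492.89 × 0.24 = $598.29
Municipal income tax: $2,492.89 × 0.01 = $24.93
Paid family leave insurance: cap not yet reached, full $2,739.44 is subject → $2,739.44 × 0.0075 = $20.55
Dental insurance premium: $103.44
AD&D insurance premium: $59.94
Total deductions = $246.55 + $598.29 + $24.93 + $20.55 + $103.44 + $59.94 = $1,053.70
Net pay = $2,739.44 − $1,053.70 = $1,685.74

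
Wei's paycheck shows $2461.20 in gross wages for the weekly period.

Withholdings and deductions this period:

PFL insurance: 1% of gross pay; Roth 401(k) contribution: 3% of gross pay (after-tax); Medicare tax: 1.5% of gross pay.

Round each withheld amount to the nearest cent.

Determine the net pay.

$2325.83

PFL insurance: $2461.20 × 0.01 = $24.61
Medicare tax: $2461.20 × 0.015 = $36.92
Roth 401(k) contribution: $2461.20 × 0.03 = $73.84
Total deductions = $24.61 + $36.92 + $73.84 = $135.37
Net pay = $2461.20 − $135.37 = $2325.83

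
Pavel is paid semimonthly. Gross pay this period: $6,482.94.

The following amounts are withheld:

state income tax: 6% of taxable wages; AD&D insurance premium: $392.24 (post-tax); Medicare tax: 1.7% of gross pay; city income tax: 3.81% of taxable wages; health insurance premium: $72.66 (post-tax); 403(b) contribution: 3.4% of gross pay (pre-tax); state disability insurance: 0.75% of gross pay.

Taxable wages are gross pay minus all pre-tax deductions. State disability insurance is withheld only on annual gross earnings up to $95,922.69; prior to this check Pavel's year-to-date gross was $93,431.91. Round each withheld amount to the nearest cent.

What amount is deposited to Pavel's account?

403(b) contribution: $6,482.94 × 0.034 = $220.42
Taxable wages = $6,482.94 − $220.42 = $6,262.52
City income tax: $6,262.52 × 0.0381 = $238.60
State income tax: $6,262.52 × 0.06 = $375.75
State disability insurance: only $95,922.69 − $93,431.91 = $2,490.78 of this check is subject → $2,490.78 × 0.0075 = $18.68
Medicare tax: $6,482.94 × 0.017 = $110.21
AD&D insurance premium: $392.24
Health insurance premium: $72.66
Total deductions = $220.42 + $238.60 + $375.75 + $18.68 + $110.21 + $392.24 + $72.66 = $1,428.56
Net pay = $6,482.94 − $1,428.56 = $5,054.38

$5,054.38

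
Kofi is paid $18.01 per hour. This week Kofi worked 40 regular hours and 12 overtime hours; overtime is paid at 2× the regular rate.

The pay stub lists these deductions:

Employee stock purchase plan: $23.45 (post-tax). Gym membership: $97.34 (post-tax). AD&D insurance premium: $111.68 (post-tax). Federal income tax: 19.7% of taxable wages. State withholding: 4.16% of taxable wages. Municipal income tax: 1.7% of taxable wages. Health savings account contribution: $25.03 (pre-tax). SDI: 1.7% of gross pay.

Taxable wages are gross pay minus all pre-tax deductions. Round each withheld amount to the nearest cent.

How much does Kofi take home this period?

Regular pay: 40 × $18.01 = $720.40
Overtime pay: 12 × $18.01 × 2 = $432.24
Gross pay = $720.40 + $432.24 = $1,152.64
Health savings account contribution: $25.03
Taxable wages = $1,152.64 − $25.03 = $1,127.61
Federal income tax: $1,127.61 × 0.197 = $222.14
Municipal income tax: $1,127.61 × 0.017 = $19.17
State withholding: $1,127.61 × 0.0416 = $46.91
SDI: $1,152.64 × 0.017 = $19.59
Gym membership: $97.34
Employee stock purchase plan: $23.45
AD&D insurance premium: $111.68
Total deductions = $25.03 + $222.14 + $19.17 + $46.91 + $19.59 + $97.34 + $23.45 + $111.68 = $565.31
Net pay = $1,152.64 − $565.31 = $587.33

$587.33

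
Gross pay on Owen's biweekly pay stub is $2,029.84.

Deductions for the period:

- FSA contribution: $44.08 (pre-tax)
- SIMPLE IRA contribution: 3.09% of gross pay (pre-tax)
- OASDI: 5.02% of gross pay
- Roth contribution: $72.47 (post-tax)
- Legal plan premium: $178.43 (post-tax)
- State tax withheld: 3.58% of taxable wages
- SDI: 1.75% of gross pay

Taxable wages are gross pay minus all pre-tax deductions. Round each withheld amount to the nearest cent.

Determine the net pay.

$1,465.88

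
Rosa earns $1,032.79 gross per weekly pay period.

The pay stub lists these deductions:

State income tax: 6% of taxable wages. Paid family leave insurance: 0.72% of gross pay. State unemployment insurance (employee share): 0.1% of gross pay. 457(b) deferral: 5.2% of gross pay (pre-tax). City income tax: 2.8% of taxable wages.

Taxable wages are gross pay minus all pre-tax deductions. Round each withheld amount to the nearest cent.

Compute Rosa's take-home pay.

$884.46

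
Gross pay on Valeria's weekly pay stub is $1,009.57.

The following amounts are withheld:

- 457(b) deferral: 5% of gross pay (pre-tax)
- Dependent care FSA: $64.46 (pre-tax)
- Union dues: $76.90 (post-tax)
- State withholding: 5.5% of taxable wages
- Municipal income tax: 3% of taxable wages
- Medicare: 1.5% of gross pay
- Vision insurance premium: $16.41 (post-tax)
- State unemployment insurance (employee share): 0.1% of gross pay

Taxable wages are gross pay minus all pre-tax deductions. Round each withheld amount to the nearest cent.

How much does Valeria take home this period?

Dependent care FSA: $64.46
457(b) deferral: $1,009.57 × 0.05 = $50.48
Pre-tax total = $64.46 + $50.48 = $114.94
Taxable wages = $1,009.57 − $114.94 = $894.63
Municipal income tax: $894.63 × 0.03 = $26.84
State withholding: $894.63 × 0.055 = $49.20
State unemployment insurance (employee share): $1,009.57 × 0.001 = $1.01
Medicare: $1,009.57 × 0.015 = $15.14
Union dues: $76.90
Vision insurance premium: $16.41
Total deductions = $64.46 + $50.48 + $26.84 + $49.20 + $1.01 + $15.14 + $76.90 + $16.41 = $300.44
Net pay = $1,009.57 − $300.44 = $709.13

$709.13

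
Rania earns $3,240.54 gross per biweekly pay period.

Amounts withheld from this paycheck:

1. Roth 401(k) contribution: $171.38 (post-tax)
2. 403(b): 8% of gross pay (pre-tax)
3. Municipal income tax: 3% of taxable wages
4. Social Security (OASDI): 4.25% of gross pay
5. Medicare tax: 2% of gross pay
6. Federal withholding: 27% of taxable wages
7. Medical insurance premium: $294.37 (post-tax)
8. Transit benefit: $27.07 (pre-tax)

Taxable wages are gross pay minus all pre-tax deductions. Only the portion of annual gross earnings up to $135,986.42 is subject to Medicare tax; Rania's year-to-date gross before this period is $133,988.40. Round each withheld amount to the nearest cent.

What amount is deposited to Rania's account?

$1,424.53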